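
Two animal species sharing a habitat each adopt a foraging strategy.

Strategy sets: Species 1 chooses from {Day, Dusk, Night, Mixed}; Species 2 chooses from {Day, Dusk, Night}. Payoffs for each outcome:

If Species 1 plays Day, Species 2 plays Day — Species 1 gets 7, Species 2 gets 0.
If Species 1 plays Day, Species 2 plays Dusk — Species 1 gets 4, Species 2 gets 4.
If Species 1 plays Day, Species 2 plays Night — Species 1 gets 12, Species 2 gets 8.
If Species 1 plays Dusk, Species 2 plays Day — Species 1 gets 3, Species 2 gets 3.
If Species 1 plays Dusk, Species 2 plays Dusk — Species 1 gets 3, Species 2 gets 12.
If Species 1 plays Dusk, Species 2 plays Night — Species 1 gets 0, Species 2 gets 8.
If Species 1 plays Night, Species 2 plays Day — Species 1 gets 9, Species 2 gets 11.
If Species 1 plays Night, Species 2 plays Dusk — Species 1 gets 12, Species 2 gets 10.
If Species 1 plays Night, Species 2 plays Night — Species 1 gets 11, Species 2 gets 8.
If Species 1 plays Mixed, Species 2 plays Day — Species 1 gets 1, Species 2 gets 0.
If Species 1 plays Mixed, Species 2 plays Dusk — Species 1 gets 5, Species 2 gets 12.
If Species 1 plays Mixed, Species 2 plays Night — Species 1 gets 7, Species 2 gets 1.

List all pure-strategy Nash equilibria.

(Day, Day): Species 1 can switch to Night (7 → 9). Not NE.
(Day, Dusk): Species 1 can switch to Night (4 → 12). Not NE.
(Day, Night): Species 1 gets 12, best alternative 11; Species 2 gets 8, best alternative 4. No profitable deviation — NE.
(Dusk, Day): Species 1 can switch to Day (3 → 7). Not NE.
(Dusk, Dusk): Species 1 can switch to Day (3 → 4). Not NE.
(Dusk, Night): Species 1 can switch to Day (0 → 12). Not NE.
(Night, Day): Species 1 gets 9, best alternative 7; Species 2 gets 11, best alternative 10. No profitable deviation — NE.
(Night, Dusk): Species 2 can switch to Day (10 → 11). Not NE.
(Night, Night): Species 1 can switch to Day (11 → 12). Not NE.
(Mixed, Day): Species 1 can switch to Day (1 → 7). Not NE.
(Mixed, Dusk): Species 1 can switch to Night (5 → 12). Not NE.
(Mixed, Night): Species 1 can switch to Day (7 → 12). Not NE.

The pure Nash equilibria are (Day, Night); (Night, Day).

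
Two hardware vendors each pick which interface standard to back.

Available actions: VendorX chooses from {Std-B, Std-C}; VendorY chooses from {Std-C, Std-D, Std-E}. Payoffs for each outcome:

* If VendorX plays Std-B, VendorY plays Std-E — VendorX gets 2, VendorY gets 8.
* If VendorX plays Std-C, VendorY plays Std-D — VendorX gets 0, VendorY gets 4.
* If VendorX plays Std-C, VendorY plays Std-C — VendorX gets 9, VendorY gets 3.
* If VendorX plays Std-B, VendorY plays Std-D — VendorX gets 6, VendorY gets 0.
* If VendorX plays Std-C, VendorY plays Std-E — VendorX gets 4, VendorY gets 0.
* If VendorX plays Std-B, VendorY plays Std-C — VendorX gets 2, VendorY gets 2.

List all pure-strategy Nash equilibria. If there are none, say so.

This game has no pure Nash equilibrium.

(Std-B, Std-C): VendorX can switch to Std-C (2 → 9). Not NE.
(Std-B, Std-D): VendorY can switch to Std-C (0 → 2). Not NE.
(Std-B, Std-E): VendorX can switch to Std-C (2 → 4). Not NE.
(Std-C, Std-C): VendorY can switch to Std-D (3 → 4). Not NE.
(Std-C, Std-D): VendorX can switch to Std-B (0 → 6). Not NE.
(Std-C, Std-E): VendorY can switch to Std-C (0 → 3). Not NE.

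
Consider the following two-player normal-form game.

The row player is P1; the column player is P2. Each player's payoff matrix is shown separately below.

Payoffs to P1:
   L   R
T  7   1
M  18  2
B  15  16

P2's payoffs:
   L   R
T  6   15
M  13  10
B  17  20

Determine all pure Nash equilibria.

(T, L): P1 can switch to M (7 → 18). Not NE.
(T, R): P1 can switch to M (1 → 2). Not NE.
(M, L): P1 gets 18, best alternative 15; P2 gets 13, best alternative 10. No profitable deviation — NE.
(M, R): P1 can switch to B (2 → 16). Not NE.
(B, L): P1 can switch to M (15 → 18). Not NE.
(B, R): P1 gets 16, best alternative 2; P2 gets 20, best alternative 17. No profitable deviation — NE.

(M, L), (B, R)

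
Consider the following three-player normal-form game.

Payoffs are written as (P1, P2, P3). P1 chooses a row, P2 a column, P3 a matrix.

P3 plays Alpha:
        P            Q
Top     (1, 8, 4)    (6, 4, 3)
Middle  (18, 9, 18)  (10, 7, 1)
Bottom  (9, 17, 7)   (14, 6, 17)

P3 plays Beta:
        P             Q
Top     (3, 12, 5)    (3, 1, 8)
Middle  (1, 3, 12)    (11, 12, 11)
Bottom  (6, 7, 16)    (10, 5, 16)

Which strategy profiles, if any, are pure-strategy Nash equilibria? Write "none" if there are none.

The pure Nash equilibria are (Middle, P, Alpha) and (Middle, Q, Beta) and (Bottom, P, Beta).

Check each profile: it is a Nash equilibrium iff no player can strictly gain by switching unilaterally.
(Top, P, Alpha): P1 can switch to Middle (1 → 18). Not NE.
(Top, P, Beta): P1 can switch to Bottom (3 → 6). Not NE.
(Top, Q, Alpha): P1 can switch to Middle (6 → 10). Not NE.
(Top, Q, Beta): P1 can switch to Middle (3 → 11). Not NE.
(Middle, P, Alpha): P1 gets 18, best alternative 9; P2 gets 9, best alternative 7; P3 gets 18, best alternative 12. No profitable deviation — NE.
(Middle, P, Beta): P1 can switch to Top (1 → 3). Not NE.
(Middle, Q, Alpha): P1 can switch to Bottom (10 → 14). Not NE.
(Middle, Q, Beta): P1 gets 11, best alternative 10; P2 gets 12, best alternative 3; P3 gets 11, best alternative 1. No profitable deviation — NE.
(Bottom, P, Alpha): P1 can switch to Middle (9 → 18). Not NE.
(Bottom, P, Beta): P1 gets 6, best alternative 3; P2 gets 7, best alternative 5; P3 gets 16, best alternative 7. No profitable deviation — NE.
(Bottom, Q, Alpha): P2 can switch to P (6 → 17). Not NE.
(The remaining 1 profile has a profitable deviation by the same check.)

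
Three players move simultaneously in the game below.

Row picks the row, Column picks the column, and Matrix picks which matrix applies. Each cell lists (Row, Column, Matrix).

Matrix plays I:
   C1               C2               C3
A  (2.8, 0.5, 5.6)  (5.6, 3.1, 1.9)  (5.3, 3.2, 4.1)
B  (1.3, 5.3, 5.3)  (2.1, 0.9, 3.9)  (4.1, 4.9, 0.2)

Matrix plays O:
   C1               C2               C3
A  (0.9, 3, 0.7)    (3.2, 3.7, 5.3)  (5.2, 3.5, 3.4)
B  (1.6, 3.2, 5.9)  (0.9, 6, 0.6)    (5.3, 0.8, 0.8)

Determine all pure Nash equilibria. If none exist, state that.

(A, C2, O), (A, C3, I)

For each player, find the best response to each opponent profile; mutual best responses are the pure NE.
Row against (C1, I): payoffs 2.8, 1.3 → best response A.
Row against (C1, O): payoffs 0.9, 1.6 → best response B.
Row against (C2, I): payoffs 5.6, 2.1 → best response A.
Row against (C2, O): payoffs 3.2, 0.9 → best response A.
Row against (C3, I): payoffs 5.3, 4.1 → best response A.
Row against (C3, O): payoffs 5.2, 5.3 → best response B.
Column against (A, I): payoffs 0.5, 3.1, 3.2 → best response C3.
Column against (A, O): payoffs 3, 3.7, 3.5 → best response C2.
Column against (B, I): payoffs 5.3, 0.9, 4.9 → best response C1.
Column against (B, O): payoffs 3.2, 6, 0.8 → best response C2.
Matrix against (A, C1): payoffs 5.6, 0.7 → best response I.
Matrix against (A, C2): payoffs 1.9, 5.3 → best response O.
Matrix against (A, C3): payoffs 4.1, 3.4 → best response I.
Matrix against (B, C1): payoffs 5.3, 5.9 → best response O.
Matrix against (B, C2): payoffs 3.9, 0.6 → best response I.
Matrix against (B, C3): payoffs 0.2, 0.8 → best response O.
Mutual best responses: (A, C2, O); (A, C3, I).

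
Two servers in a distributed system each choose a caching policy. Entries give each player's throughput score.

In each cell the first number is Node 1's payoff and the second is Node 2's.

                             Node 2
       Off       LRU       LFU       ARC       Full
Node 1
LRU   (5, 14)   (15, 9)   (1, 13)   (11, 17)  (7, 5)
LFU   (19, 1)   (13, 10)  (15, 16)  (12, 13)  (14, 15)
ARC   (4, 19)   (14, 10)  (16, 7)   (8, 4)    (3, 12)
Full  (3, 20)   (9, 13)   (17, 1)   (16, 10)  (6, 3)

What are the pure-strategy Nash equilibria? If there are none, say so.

There is no pure-strategy Nash equilibrium.

Node 1 against Off: payoffs 5, 19, 4, 3 → best response LFU.
Node 1 against LRU: payoffs 15, 13, 14, 9 → best response LRU.
Node 1 against LFU: payoffs 1, 15, 16, 17 → best response Full.
Node 1 against ARC: payoffs 11, 12, 8, 16 → best response Full.
Node 1 against Full: payoffs 7, 14, 3, 6 → best response LFU.
Node 2 against LRU: payoffs 14, 9, 13, 17, 5 → best response ARC.
Node 2 against LFU: payoffs 1, 10, 16, 13, 15 → best response LFU.
Node 2 against ARC: payoffs 19, 10, 7, 4, 12 → best response Off.
Node 2 against Full: payoffs 20, 13, 1, 10, 3 → best response Off.
No profile is a mutual best response for all players.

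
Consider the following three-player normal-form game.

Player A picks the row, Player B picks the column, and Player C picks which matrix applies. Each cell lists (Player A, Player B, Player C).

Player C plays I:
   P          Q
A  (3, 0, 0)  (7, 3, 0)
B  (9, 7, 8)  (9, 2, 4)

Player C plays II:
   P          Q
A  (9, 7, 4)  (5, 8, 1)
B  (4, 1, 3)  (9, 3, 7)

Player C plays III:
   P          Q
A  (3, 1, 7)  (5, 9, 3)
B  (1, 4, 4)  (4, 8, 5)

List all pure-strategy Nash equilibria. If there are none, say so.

Mark each player's best response to every combination of opponents' strategies; a profile where every player is best-responding is a pure Nash equilibrium.
Player A against (P, I): payoffs 3, 9 → best response B.
Player A against (P, II): payoffs 9, 4 → best response A.
Player A against (P, III): payoffs 3, 1 → best response A.
Player A against (Q, I): payoffs 7, 9 → best response B.
Player A against (Q, II): payoffs 5, 9 → best response B.
Player A against (Q, III): payoffs 5, 4 → best response A.
Player B against (A, I): payoffs 0, 3 → best response Q.
Player B against (A, II): payoffs 7, 8 → best response Q.
Player B against (A, III): payoffs 1, 9 → best response Q.
Player B against (B, I): payoffs 7, 2 → best response P.
Player B against (B, II): payoffs 1, 3 → best response Q.
Player B against (B, III): payoffs 4, 8 → best response Q.
Player C against (A, P): payoffs 0, 4, 7 → best response III.
Player C against (A, Q): payoffs 0, 1, 3 → best response III.
Player C against (B, P): payoffs 8, 3, 4 → best response I.
Player C against (B, Q): payoffs 4, 7, 5 → best response II.
Mutual best responses: (A, Q, III); (B, P, I); (B, Q, II).

(A, Q, III) and (B, P, I) and (B, Q, II)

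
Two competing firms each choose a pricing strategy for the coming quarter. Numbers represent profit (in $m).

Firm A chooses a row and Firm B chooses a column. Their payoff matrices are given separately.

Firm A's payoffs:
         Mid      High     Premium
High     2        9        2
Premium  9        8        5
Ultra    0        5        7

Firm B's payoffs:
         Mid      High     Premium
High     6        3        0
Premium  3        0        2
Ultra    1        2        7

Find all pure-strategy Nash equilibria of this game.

(High, Mid): Firm A can switch to Premium (2 → 9). Not NE.
(High, High): Firm B can switch to Mid (3 → 6). Not NE.
(High, Premium): Firm A can switch to Premium (2 → 5). Not NE.
(Premium, Mid): Firm A gets 9, best alternative 2; Firm B gets 3, best alternative 2. No profitable deviation — NE.
(Premium, High): Firm A can switch to High (8 → 9). Not NE.
(Premium, Premium): Firm A can switch to Ultra (5 → 7). Not NE.
(Ultra, Mid): Firm A can switch to High (0 → 2). Not NE.
(Ultra, High): Firm A can switch to High (5 → 9). Not NE.
(Ultra, Premium): Firm A gets 7, best alternative 5; Firm B gets 7, best alternative 2. No profitable deviation — NE.

The pure Nash equilibria are (Premium, Mid); (Ultra, Premium).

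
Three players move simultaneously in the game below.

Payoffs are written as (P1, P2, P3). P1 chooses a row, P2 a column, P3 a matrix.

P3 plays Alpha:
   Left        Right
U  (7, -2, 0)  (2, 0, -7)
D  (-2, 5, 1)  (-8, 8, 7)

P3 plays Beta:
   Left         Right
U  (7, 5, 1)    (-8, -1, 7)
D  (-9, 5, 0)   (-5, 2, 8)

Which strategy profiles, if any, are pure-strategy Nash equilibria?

P1 against (Left, Alpha): payoffs 7, -2 → best response U.
P1 against (Left, Beta): payoffs 7, -9 → best response U.
P1 against (Right, Alpha): payoffs 2, -8 → best response U.
P1 against (Right, Beta): payoffs -8, -5 → best response D.
P2 against (U, Alpha): payoffs -2, 0 → best response Right.
P2 against (U, Beta): payoffs 5, -1 → best response Left.
P2 against (D, Alpha): payoffs 5, 8 → best response Right.
P2 against (D, Beta): payoffs 5, 2 → best response Left.
P3 against (U, Left): payoffs 0, 1 → best response Beta.
P3 against (U, Right): payoffs -7, 7 → best response Beta.
P3 against (D, Left): payoffs 1, 0 → best response Alpha.
P3 against (D, Right): payoffs 7, 8 → best response Beta.
Mutual best responses: (U, Left, Beta).

Pure NE: (U, Left, Beta)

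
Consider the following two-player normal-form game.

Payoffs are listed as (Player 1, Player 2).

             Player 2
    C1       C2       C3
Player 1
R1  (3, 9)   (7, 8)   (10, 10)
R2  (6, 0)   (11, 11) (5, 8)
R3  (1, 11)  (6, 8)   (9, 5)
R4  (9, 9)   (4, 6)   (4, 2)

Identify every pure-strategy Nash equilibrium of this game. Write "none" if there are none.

For each player, find the best response to each opponent profile; mutual best responses are the pure NE.
Player 1 against C1: payoffs 3, 6, 1, 9 → best response R4.
Player 1 against C2: payoffs 7, 11, 6, 4 → best response R2.
Player 1 against C3: payoffs 10, 5, 9, 4 → best response R1.
Player 2 against R1: payoffs 9, 8, 10 → best response C3.
Player 2 against R2: payoffs 0, 11, 8 → best response C2.
Player 2 against R3: payoffs 11, 8, 5 → best response C1.
Player 2 against R4: payoffs 9, 6, 2 → best response C1.
Mutual best responses: (R1, C3); (R2, C2); (R4, C1).

(R1, C3), (R2, C2), (R4, C1)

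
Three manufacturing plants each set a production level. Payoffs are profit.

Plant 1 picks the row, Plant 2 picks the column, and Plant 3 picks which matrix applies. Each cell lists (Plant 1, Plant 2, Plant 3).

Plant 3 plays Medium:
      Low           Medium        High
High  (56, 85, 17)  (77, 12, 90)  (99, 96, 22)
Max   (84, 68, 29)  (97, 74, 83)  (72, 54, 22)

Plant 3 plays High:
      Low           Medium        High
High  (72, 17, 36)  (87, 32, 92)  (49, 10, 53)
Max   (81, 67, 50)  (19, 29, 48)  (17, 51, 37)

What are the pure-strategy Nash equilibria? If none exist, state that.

Mark each player's best response to every combination of opponents' strategies; a profile where every player is best-responding is a pure Nash equilibrium.
Plant 1 against (Low, Medium): payoffs 56, 84 → best response Max.
Plant 1 against (Low, High): payoffs 72, 81 → best response Max.
Plant 1 against (Medium, Medium): payoffs 77, 97 → best response Max.
Plant 1 against (Medium, High): payoffs 87, 19 → best response High.
Plant 1 against (High, Medium): payoffs 99, 72 → best response High.
Plant 1 against (High, High): payoffs 49, 17 → best response High.
Plant 2 against (High, Medium): payoffs 85, 12, 96 → best response High.
Plant 2 against (High, High): payoffs 17, 32, 10 → best response Medium.
Plant 2 against (Max, Medium): payoffs 68, 74, 54 → best response Medium.
Plant 2 against (Max, High): payoffs 67, 29, 51 → best response Low.
Plant 3 against (High, Low): payoffs 17, 36 → best response High.
Plant 3 against (High, Medium): payoffs 90, 92 → best response High.
Plant 3 against (High, High): payoffs 22, 53 → best response High.
Plant 3 against (Max, Low): payoffs 29, 50 → best response High.
Plant 3 against (Max, Medium): payoffs 83, 48 → best response Medium.
Plant 3 against (Max, High): payoffs 22, 37 → best response High.
Mutual best responses: (High, Medium, High); (Max, Low, High); (Max, Medium, Medium).

Pure-strategy Nash equilibria: (High, Medium, High), (Max, Low, High), (Max, Medium, Medium)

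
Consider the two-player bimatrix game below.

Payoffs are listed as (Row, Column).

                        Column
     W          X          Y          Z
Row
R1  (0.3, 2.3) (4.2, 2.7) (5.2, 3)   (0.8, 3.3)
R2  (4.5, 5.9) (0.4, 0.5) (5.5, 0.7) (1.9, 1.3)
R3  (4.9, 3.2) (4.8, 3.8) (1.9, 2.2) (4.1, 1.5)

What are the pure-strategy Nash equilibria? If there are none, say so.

(R1, W): Row can switch to R2 (0.3 → 4.5). Not NE.
(R1, X): Row can switch to R3 (4.2 → 4.8). Not NE.
(R1, Y): Row can switch to R2 (5.2 → 5.5). Not NE.
(R1, Z): Row can switch to R2 (0.8 → 1.9). Not NE.
(R2, W): Row can switch to R3 (4.5 → 4.9). Not NE.
(R2, X): Row can switch to R1 (0.4 → 4.2). Not NE.
(R2, Y): Column can switch to W (0.7 → 5.9). Not NE.
(R2, Z): Row can switch to R3 (1.9 → 4.1). Not NE.
(R3, X): Row gets 4.8, best alternative 4.2; Column gets 3.8, best alternative 3.2. No profitable deviation — NE.
(The remaining 3 profiles each have a profitable deviation by the same check.)

Pure NE: (R3, X)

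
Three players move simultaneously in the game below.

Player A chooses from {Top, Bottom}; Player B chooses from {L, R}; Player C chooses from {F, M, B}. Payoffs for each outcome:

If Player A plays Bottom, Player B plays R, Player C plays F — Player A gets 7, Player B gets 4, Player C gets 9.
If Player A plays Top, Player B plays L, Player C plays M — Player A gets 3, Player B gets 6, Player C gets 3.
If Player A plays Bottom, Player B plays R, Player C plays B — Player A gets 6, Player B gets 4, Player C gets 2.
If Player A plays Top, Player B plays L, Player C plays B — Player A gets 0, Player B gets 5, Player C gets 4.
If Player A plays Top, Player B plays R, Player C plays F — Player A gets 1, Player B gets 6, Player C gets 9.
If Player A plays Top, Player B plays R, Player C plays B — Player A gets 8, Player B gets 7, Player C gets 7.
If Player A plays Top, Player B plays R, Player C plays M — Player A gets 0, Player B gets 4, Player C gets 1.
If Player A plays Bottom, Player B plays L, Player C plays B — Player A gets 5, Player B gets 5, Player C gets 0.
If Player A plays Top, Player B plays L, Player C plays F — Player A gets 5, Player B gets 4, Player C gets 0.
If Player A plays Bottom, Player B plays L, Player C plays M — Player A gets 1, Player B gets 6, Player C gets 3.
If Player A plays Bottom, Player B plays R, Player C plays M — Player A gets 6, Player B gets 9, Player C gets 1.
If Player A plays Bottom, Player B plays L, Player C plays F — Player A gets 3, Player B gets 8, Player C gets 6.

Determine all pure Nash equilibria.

none

Player A against (L, F): payoffs 5, 3 → best response Top.
Player A against (L, M): payoffs 3, 1 → best response Top.
Player A against (L, B): payoffs 0, 5 → best response Bottom.
Player A against (R, F): payoffs 1, 7 → best response Bottom.
Player A against (R, M): payoffs 0, 6 → best response Bottom.
Player A against (R, B): payoffs 8, 6 → best response Top.
Player B against (Top, F): payoffs 4, 6 → best response R.
Player B against (Top, M): payoffs 6, 4 → best response L.
Player B against (Top, B): payoffs 5, 7 → best response R.
Player B against (Bottom, F): payoffs 8, 4 → best response L.
Player B against (Bottom, M): payoffs 6, 9 → best response R.
Player B against (Bottom, B): payoffs 5, 4 → best response L.
Player C against (Top, L): payoffs 0, 3, 4 → best response B.
Player C against (Top, R): payoffs 9, 1, 7 → best response F.
Player C against (Bottom, L): payoffs 6, 3, 0 → best response F.
Player C against (Bottom, R): payoffs 9, 1, 2 → best response F.
No profile is a mutual best response for all players.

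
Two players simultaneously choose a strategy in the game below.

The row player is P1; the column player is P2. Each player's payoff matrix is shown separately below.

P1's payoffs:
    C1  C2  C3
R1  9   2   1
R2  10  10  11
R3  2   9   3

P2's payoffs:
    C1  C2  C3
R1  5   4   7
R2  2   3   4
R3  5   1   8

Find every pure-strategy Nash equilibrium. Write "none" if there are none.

(R2, C3)

For each strategy profile, look for a profitable unilateral deviation.
(R1, C1): P1 can switch to R2 (9 → 10). Not NE.
(R1, C2): P1 can switch to R2 (2 → 10). Not NE.
(R1, C3): P1 can switch to R2 (1 → 11). Not NE.
(R2, C1): P2 can switch to C2 (2 → 3). Not NE.
(R2, C2): P2 can switch to C3 (3 → 4). Not NE.
(R2, C3): P1 gets 11, best alternative 3; P2 gets 4, best alternative 3. No profitable deviation — NE.
(R3, C1): P1 can switch to R1 (2 → 9). Not NE.
(R3, C2): P1 can switch to R2 (9 → 10). Not NE.
(R3, C3): P1 can switch to R2 (3 → 11). Not NE.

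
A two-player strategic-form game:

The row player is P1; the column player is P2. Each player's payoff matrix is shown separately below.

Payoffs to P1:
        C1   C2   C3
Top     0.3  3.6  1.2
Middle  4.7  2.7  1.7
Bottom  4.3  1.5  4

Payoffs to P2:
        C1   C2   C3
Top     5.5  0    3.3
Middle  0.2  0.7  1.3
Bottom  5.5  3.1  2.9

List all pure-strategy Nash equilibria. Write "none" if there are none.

P1 against C1: payoffs 0.3, 4.7, 4.3 → best response Middle.
P1 against C2: payoffs 3.6, 2.7, 1.5 → best response Top.
P1 against C3: payoffs 1.2, 1.7, 4 → best response Bottom.
P2 against Top: payoffs 5.5, 0, 3.3 → best response C1.
P2 against Middle: payoffs 0.2, 0.7, 1.3 → best response C3.
P2 against Bottom: payoffs 5.5, 3.1, 2.9 → best response C1.
No profile is a mutual best response for all players.

This game has no pure Nash equilibrium.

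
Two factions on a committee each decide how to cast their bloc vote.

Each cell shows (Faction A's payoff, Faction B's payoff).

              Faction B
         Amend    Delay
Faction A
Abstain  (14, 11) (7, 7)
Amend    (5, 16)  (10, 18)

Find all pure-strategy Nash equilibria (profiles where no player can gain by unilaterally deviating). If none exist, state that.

Pure-strategy Nash equilibria: (Abstain, Amend); (Amend, Delay)

Faction A against Amend: payoffs 14, 5 → best response Abstain.
Faction A against Delay: payoffs 7, 10 → best response Amend.
Faction B against Abstain: payoffs 11, 7 → best response Amend.
Faction B against Amend: payoffs 16, 18 → best response Delay.
Mutual best responses: (Abstain, Amend); (Amend, Delay).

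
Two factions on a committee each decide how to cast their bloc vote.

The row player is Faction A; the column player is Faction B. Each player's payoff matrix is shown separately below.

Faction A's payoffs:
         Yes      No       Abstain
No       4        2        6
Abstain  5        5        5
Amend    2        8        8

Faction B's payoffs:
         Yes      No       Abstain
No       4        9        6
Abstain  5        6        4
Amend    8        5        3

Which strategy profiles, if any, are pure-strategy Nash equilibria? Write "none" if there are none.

Faction A against Yes: payoffs 4, 5, 2 → best response Abstain.
Faction A against No: payoffs 2, 5, 8 → best response Amend.
Faction A against Abstain: payoffs 6, 5, 8 → best response Amend.
Faction B against No: payoffs 4, 9, 6 → best response No.
Faction B against Abstain: payoffs 5, 6, 4 → best response No.
Faction B against Amend: payoffs 8, 5, 3 → best response Yes.
No profile is a mutual best response for all players.

There is no pure-strategy Nash equilibrium.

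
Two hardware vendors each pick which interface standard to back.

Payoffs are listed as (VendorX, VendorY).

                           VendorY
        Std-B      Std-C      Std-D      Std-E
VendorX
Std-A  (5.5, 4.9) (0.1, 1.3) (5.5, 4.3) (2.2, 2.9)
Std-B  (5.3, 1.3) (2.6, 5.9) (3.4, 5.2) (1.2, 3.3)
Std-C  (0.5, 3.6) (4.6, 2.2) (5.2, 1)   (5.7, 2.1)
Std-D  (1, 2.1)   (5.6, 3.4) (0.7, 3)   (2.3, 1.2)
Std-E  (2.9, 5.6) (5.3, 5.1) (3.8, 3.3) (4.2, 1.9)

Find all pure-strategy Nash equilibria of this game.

VendorX against Std-B: payoffs 5.5, 5.3, 0.5, 1, 2.9 → best response Std-A.
VendorX against Std-C: payoffs 0.1, 2.6, 4.6, 5.6, 5.3 → best response Std-D.
VendorX against Std-D: payoffs 5.5, 3.4, 5.2, 0.7, 3.8 → best response Std-A.
VendorX against Std-E: payoffs 2.2, 1.2, 5.7, 2.3, 4.2 → best response Std-C.
VendorY against Std-A: payoffs 4.9, 1.3, 4.3, 2.9 → best response Std-B.
VendorY against Std-B: payoffs 1.3, 5.9, 5.2, 3.3 → best response Std-C.
VendorY against Std-C: payoffs 3.6, 2.2, 1, 2.1 → best response Std-B.
VendorY against Std-D: payoffs 2.1, 3.4, 3, 1.2 → best response Std-C.
VendorY against Std-E: payoffs 5.6, 5.1, 3.3, 1.9 → best response Std-B.
Mutual best responses: (Std-A, Std-B); (Std-D, Std-C).

The pure Nash equilibria are (Std-A, Std-B); (Std-D, Std-C).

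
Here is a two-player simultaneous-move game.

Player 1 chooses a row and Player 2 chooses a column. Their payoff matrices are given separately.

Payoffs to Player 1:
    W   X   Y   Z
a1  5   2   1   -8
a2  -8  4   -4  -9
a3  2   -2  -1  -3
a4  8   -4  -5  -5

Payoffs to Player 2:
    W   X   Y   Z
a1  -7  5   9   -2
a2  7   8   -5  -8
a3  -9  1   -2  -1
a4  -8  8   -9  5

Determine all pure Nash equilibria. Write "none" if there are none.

For each player, find the best response to each opponent profile; mutual best responses are the pure NE.
Player 1 against W: payoffs 5, -8, 2, 8 → best response a4.
Player 1 against X: payoffs 2, 4, -2, -4 → best response a2.
Player 1 against Y: payoffs 1, -4, -1, -5 → best response a1.
Player 1 against Z: payoffs -8, -9, -3, -5 → best response a3.
Player 2 against a1: payoffs -7, 5, 9, -2 → best response Y.
Player 2 against a2: payoffs 7, 8, -5, -8 → best response X.
Player 2 against a3: payoffs -9, 1, -2, -1 → best response X.
Player 2 against a4: payoffs -8, 8, -9, 5 → best response X.
Mutual best responses: (a1, Y); (a2, X).

(a1, Y) and (a2, X)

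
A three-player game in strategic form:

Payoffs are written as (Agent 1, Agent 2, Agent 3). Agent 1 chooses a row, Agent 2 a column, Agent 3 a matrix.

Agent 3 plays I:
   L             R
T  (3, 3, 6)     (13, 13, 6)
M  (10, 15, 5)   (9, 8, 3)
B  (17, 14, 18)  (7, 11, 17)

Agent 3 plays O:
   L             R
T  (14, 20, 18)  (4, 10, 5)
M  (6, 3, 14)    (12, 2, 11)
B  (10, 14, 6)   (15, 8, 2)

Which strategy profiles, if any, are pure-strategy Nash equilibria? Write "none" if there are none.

The pure Nash equilibria are (T, L, O); (T, R, I); (B, L, I).

(T, L, I): Agent 1 can switch to M (3 → 10). Not NE.
(T, L, O): Agent 1 gets 14, best alternative 10; Agent 2 gets 20, best alternative 10; Agent 3 gets 18, best alternative 6. No profitable deviation — NE.
(T, R, I): Agent 1 gets 13, best alternative 9; Agent 2 gets 13, best alternative 3; Agent 3 gets 6, best alternative 5. No profitable deviation — NE.
(T, R, O): Agent 1 can switch to M (4 → 12). Not NE.
(M, L, I): Agent 1 can switch to B (10 → 17). Not NE.
(M, L, O): Agent 1 can switch to T (6 → 14). Not NE.
(M, R, I): Agent 1 can switch to T (9 → 13). Not NE.
(M, R, O): Agent 1 can switch to B (12 → 15). Not NE.
(B, L, I): Agent 1 gets 17, best alternative 10; Agent 2 gets 14, best alternative 11; Agent 3 gets 18, best alternative 6. No profitable deviation — NE.
(B, L, O): Agent 1 can switch to T (10 → 14). Not NE.
(B, R, I): Agent 1 can switch to T (7 → 13). Not NE.
(B, R, O): Agent 2 can switch to L (8 → 14). Not NE.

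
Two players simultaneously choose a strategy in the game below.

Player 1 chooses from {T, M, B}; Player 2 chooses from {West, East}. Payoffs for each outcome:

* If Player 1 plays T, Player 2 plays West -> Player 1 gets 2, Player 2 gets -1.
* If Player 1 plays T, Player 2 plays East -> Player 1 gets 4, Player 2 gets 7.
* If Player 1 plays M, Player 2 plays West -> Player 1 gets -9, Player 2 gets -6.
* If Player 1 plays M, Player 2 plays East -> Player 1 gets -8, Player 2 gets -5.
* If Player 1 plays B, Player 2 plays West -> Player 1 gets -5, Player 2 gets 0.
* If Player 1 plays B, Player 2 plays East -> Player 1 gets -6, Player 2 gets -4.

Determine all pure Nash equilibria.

(T, East)

(T, West): Player 2 can switch to East (-1 → 7). Not NE.
(T, East): Player 1 gets 4, best alternative -6; Player 2 gets 7, best alternative -1. No profitable deviation — NE.
(M, West): Player 1 can switch to T (-9 → 2). Not NE.
(M, East): Player 1 can switch to T (-8 → 4). Not NE.
(B, West): Player 1 can switch to T (-5 → 2). Not NE.
(B, East): Player 1 can switch to T (-6 → 4). Not NE.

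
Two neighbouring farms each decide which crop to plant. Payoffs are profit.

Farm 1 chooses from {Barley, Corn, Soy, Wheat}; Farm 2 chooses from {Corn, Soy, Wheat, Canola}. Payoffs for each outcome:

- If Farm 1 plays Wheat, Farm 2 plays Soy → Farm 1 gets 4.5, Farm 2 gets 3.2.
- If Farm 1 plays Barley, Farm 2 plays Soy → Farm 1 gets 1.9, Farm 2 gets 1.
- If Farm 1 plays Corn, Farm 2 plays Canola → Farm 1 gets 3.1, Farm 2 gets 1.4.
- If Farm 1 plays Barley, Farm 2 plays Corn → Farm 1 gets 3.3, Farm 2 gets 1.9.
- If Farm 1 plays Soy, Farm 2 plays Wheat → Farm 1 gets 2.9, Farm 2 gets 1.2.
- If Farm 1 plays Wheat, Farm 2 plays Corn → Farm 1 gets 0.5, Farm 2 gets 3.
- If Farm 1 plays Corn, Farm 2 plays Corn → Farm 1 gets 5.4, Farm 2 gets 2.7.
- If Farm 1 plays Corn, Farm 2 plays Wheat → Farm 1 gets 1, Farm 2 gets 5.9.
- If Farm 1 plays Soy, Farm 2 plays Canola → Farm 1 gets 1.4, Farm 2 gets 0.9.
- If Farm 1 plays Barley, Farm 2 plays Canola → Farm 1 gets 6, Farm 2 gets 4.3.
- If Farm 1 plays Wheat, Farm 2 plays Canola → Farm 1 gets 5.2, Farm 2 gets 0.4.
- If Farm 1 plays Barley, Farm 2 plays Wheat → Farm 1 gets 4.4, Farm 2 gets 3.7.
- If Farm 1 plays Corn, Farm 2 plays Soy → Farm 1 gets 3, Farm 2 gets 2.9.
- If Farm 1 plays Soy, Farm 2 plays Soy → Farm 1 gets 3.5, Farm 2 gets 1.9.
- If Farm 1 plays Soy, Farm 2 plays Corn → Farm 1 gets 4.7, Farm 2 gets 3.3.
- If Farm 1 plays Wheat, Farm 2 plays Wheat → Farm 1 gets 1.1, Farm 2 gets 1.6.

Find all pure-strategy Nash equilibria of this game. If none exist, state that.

Check each profile: it is a Nash equilibrium iff no player can strictly gain by switching unilaterally.
(Barley, Corn): Farm 1 can switch to Corn (3.3 → 5.4). Not NE.
(Barley, Soy): Farm 1 can switch to Corn (1.9 → 3). Not NE.
(Barley, Wheat): Farm 2 can switch to Canola (3.7 → 4.3). Not NE.
(Barley, Canola): Farm 1 gets 6, best alternative 5.2; Farm 2 gets 4.3, best alternative 3.7. No profitable deviation — NE.
(Corn, Corn): Farm 2 can switch to Soy (2.7 → 2.9). Not NE.
(Corn, Soy): Farm 1 can switch to Soy (3 → 3.5). Not NE.
(Corn, Wheat): Farm 1 can switch to Barley (1 → 4.4). Not NE.
(Wheat, Soy): Farm 1 gets 4.5, best alternative 3.5; Farm 2 gets 3.2, best alternative 3. No profitable deviation — NE.
(The remaining 8 profiles each have a profitable deviation by the same check.)

(Barley, Canola), (Wheat, Soy)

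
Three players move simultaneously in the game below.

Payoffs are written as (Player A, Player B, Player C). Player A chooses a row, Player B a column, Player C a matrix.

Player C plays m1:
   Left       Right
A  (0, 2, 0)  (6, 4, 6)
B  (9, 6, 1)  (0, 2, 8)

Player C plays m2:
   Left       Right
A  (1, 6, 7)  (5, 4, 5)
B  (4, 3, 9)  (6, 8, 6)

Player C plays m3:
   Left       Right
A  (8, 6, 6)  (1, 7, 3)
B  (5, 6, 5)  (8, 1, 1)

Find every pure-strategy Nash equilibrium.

Player A against (Left, m1): payoffs 0, 9 → best response B.
Player A against (Left, m2): payoffs 1, 4 → best response B.
Player A against (Left, m3): payoffs 8, 5 → best response A.
Player A against (Right, m1): payoffs 6, 0 → best response A.
Player A against (Right, m2): payoffs 5, 6 → best response B.
Player A against (Right, m3): payoffs 1, 8 → best response B.
Player B against (A, m1): payoffs 2, 4 → best response Right.
Player B against (A, m2): payoffs 6, 4 → best response Left.
Player B against (A, m3): payoffs 6, 7 → best response Right.
Player B against (B, m1): payoffs 6, 2 → best response Left.
Player B against (B, m2): payoffs 3, 8 → best response Right.
Player B against (B, m3): payoffs 6, 1 → best response Left.
Player C against (A, Left): payoffs 0, 7, 6 → best response m2.
Player C against (A, Right): payoffs 6, 5, 3 → best response m1.
Player C against (B, Left): payoffs 1, 9, 5 → best response m2.
Player C against (B, Right): payoffs 8, 6, 1 → best response m1.
Mutual best responses: (A, Right, m1).

The unique pure-strategy Nash equilibrium is (A, Right, m1).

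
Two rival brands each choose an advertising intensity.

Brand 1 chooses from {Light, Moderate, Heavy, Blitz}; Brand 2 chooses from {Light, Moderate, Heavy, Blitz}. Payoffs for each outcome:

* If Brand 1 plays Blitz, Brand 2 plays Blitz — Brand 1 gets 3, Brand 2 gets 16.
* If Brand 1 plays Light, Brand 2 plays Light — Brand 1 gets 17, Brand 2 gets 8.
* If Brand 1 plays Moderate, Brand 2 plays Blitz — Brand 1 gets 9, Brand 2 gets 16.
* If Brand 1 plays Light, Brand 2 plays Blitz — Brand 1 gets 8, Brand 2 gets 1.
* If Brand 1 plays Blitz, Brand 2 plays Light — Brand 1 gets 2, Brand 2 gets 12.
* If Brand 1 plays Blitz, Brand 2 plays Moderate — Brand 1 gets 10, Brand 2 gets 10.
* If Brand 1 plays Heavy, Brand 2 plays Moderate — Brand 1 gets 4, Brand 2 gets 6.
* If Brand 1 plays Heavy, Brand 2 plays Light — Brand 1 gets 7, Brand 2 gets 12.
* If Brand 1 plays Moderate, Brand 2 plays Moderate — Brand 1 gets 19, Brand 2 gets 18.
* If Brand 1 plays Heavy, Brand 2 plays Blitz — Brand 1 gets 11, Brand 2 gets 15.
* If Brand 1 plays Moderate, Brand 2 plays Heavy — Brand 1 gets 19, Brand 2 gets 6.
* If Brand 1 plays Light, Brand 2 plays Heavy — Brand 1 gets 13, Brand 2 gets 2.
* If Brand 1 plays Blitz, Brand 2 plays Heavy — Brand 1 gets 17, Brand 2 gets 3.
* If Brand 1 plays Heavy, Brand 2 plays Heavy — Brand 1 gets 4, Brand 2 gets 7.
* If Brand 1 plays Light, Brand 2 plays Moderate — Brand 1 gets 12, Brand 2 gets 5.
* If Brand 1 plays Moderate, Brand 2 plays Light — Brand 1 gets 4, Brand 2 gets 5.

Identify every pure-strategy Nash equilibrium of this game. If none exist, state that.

The pure Nash equilibria are (Light, Light), (Moderate, Moderate), (Heavy, Blitz).

(Light, Light): Brand 1 gets 17, best alternative 7; Brand 2 gets 8, best alternative 5. No profitable deviation — NE.
(Light, Moderate): Brand 1 can switch to Moderate (12 → 19). Not NE.
(Light, Heavy): Brand 1 can switch to Moderate (13 → 19). Not NE.
(Light, Blitz): Brand 1 can switch to Moderate (8 → 9). Not NE.
(Moderate, Light): Brand 1 can switch to Light (4 → 17). Not NE.
(Moderate, Moderate): Brand 1 gets 19, best alternative 12; Brand 2 gets 18, best alternative 16. No profitable deviation — NE.
(Moderate, Heavy): Brand 2 can switch to Moderate (6 → 18). Not NE.
(Moderate, Blitz): Brand 1 can switch to Heavy (9 → 11). Not NE.
(Heavy, Light): Brand 1 can switch to Light (7 → 17). Not NE.
(Heavy, Moderate): Brand 1 can switch to Light (4 → 12). Not NE.
(Heavy, Blitz): Brand 1 gets 11, best alternative 9; Brand 2 gets 15, best alternative 12. No profitable deviation — NE.
(The remaining 5 profiles each have a profitable deviation by the same check.)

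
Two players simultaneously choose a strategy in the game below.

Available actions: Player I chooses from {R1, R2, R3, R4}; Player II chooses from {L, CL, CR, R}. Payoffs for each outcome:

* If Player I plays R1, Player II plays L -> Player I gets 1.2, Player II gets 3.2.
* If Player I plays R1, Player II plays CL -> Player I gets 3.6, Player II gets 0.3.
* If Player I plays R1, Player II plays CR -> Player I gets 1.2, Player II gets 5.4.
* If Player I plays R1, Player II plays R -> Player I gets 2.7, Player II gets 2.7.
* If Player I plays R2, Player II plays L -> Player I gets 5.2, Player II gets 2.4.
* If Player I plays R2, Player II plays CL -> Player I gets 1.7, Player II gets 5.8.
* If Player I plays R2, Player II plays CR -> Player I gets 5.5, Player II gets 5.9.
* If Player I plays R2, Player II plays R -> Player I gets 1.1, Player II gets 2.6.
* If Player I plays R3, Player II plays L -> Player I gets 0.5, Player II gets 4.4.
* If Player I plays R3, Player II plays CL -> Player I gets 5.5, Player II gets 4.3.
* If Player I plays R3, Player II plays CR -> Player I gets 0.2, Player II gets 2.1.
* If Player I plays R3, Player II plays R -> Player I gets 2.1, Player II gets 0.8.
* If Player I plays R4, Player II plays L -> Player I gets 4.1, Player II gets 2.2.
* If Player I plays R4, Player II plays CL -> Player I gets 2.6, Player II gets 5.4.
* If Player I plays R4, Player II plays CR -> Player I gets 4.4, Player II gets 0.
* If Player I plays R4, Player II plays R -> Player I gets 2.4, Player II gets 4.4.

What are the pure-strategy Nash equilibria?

(R1, L): Player I can switch to R2 (1.2 → 5.2). Not NE.
(R1, CL): Player I can switch to R3 (3.6 → 5.5). Not NE.
(R1, CR): Player I can switch to R2 (1.2 → 5.5). Not NE.
(R1, R): Player II can switch to L (2.7 → 3.2). Not NE.
(R2, L): Player II can switch to CL (2.4 → 5.8). Not NE.
(R2, CL): Player I can switch to R1 (1.7 → 3.6). Not NE.
(R2, CR): Player I gets 5.5, best alternative 4.4; Player II gets 5.9, best alternative 5.8. No profitable deviation — NE.
(R2, R): Player I can switch to R1 (1.1 → 2.7). Not NE.
(R3, L): Player I can switch to R1 (0.5 → 1.2). Not NE.
(R3, CL): Player II can switch to L (4.3 → 4.4). Not NE.
(R3, CR): Player I can switch to R1 (0.2 → 1.2). Not NE.
(R3, R): Player I can switch to R1 (2.1 → 2.7). Not NE.
(R4, L): Player I can switch to R2 (4.1 → 5.2). Not NE.
(The remaining 3 profiles each have a profitable deviation by the same check.)

The unique pure-strategy Nash equilibrium is (R2, CR).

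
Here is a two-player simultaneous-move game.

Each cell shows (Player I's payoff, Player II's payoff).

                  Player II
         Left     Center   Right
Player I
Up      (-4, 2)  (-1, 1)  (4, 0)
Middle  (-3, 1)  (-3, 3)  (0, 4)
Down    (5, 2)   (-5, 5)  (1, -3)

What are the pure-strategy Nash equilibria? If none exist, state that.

(Up, Left): Player I can switch to Middle (-4 → -3). Not NE.
(Up, Center): Player II can switch to Left (1 → 2). Not NE.
(Up, Right): Player II can switch to Left (0 → 2). Not NE.
(Middle, Left): Player I can switch to Down (-3 → 5). Not NE.
(Middle, Center): Player I can switch to Up (-3 → -1). Not NE.
(Middle, Right): Player I can switch to Up (0 → 4). Not NE.
(The remaining 3 profiles each have a profitable deviation by the same check.)

There is no pure-strategy Nash equilibrium.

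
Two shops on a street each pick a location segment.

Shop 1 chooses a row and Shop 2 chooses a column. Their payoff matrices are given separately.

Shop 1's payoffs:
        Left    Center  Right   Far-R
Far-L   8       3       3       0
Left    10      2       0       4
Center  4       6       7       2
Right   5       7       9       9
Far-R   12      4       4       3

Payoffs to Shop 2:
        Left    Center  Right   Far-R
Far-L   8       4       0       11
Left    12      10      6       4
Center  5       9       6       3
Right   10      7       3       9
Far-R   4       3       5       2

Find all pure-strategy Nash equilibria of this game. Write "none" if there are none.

Mark each player's best response to every combination of opponents' strategies; a profile where every player is best-responding is a pure Nash equilibrium.
Shop 1 against Left: payoffs 8, 10, 4, 5, 12 → best response Far-R.
Shop 1 against Center: payoffs 3, 2, 6, 7, 4 → best response Right.
Shop 1 against Right: payoffs 3, 0, 7, 9, 4 → best response Right.
Shop 1 against Far-R: payoffs 0, 4, 2, 9, 3 → best response Right.
Shop 2 against Far-L: payoffs 8, 4, 0, 11 → best response Far-R.
Shop 2 against Left: payoffs 12, 10, 6, 4 → best response Left.
Shop 2 against Center: payoffs 5, 9, 6, 3 → best response Center.
Shop 2 against Right: payoffs 10, 7, 3, 9 → best response Left.
Shop 2 against Far-R: payoffs 4, 3, 5, 2 → best response Right.
No profile is a mutual best response for all players.

There is no pure-strategy Nash equilibrium.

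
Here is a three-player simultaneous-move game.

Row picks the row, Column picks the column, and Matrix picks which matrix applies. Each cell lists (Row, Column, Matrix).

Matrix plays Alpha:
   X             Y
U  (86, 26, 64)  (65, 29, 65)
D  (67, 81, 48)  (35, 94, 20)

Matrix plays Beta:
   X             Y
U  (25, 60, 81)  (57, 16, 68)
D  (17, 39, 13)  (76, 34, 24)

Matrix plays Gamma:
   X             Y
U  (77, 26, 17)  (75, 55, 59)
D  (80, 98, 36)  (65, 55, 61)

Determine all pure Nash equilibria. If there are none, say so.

Row against (X, Alpha): payoffs 86, 67 → best response U.
Row against (X, Beta): payoffs 25, 17 → best response U.
Row against (X, Gamma): payoffs 77, 80 → best response D.
Row against (Y, Alpha): payoffs 65, 35 → best response U.
Row against (Y, Beta): payoffs 57, 76 → best response D.
Row against (Y, Gamma): payoffs 75, 65 → best response U.
Column against (U, Alpha): payoffs 26, 29 → best response Y.
Column against (U, Beta): payoffs 60, 16 → best response X.
Column against (U, Gamma): payoffs 26, 55 → best response Y.
Column against (D, Alpha): payoffs 81, 94 → best response Y.
Column against (D, Beta): payoffs 39, 34 → best response X.
Column against (D, Gamma): payoffs 98, 55 → best response X.
Matrix against (U, X): payoffs 64, 81, 17 → best response Beta.
Matrix against (U, Y): payoffs 65, 68, 59 → best response Beta.
Matrix against (D, X): payoffs 48, 13, 36 → best response Alpha.
Matrix against (D, Y): payoffs 20, 24, 61 → best response Gamma.
Mutual best responses: (U, X, Beta).

(U, X, Beta)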